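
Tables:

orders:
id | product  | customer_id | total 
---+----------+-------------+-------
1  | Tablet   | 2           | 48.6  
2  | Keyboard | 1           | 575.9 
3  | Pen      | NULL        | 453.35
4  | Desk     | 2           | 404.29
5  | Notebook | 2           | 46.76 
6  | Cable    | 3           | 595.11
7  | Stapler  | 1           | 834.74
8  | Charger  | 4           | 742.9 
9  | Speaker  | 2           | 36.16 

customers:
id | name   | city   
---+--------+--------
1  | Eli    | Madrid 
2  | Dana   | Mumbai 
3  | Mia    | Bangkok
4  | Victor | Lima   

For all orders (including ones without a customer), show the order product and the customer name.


LEFT JOIN keeps every row from orders (the left table); where customer_id has no match in customers, the customer columns become NULL. Walk through each order:
  - order 1 (Tablet): customer_id=2 -> matches Dana
  - order 2 (Keyboard): customer_id=1 -> matches Eli
  - order 3 (Pen): customer_id=NULL, no match -> kept with NULL
  - order 4 (Desk): customer_id=2 -> matches Dana
  - order 5 (Notebook): customer_id=2 -> matches Dana
  - order 6 (Cable): customer_id=3 -> matches Mia
  - order 7 (Stapler): customer_id=1 -> matches Eli
  - order 8 (Charger): customer_id=4 -> matches Victor
  - order 9 (Speaker): customer_id=2 -> matches Dana
All 9 rows appear; 1 has NULL customer.

SQL:
SELECT a.product, b.name AS customer
FROM orders a
LEFT JOIN customers b ON a.customer_id = b.id

Result:
product  | customer
---------+---------
Tablet   | Dana    
Keyboard | Eli     
Pen      | NULL    
Desk     | Dana    
Notebook | Dana    
Cable    | Mia     
Stapler  | Eli     
Charger  | Victor  
Speaker  | Dana    


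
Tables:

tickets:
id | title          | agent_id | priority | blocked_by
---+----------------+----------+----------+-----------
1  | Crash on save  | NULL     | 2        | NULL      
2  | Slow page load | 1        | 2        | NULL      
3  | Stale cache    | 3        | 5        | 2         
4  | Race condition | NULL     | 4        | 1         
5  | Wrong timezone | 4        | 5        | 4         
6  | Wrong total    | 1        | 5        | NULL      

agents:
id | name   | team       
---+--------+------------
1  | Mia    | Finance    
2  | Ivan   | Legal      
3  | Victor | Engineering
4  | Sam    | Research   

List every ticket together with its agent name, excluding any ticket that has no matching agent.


INNER JOIN keeps only tickets rows whose agent_id matches an id in agents. Walk through each ticket:
  - ticket 1 (Crash on save): agent_id=NULL, no match -> dropped
  - ticket 2 (Slow page load): agent_id=1 -> matches Mia
  - ticket 3 (Stale cache): agent_id=3 -> matches Victor
  - ticket 4 (Race condition): agent_id=NULL, no match -> dropped
  - ticket 5 (Wrong timezone): agent_id=4 -> matches Sam
  - ticket 6 (Wrong total): agent_id=1 -> matches Mia
So 2 of 6 rows are dropped.

SQL:
SELECT a.title, b.name AS agent
FROM tickets a
INNER JOIN agents b ON a.agent_id = b.id

Result:
title          | agent 
---------------+-------
Slow page load | Mia   
Stale cache    | Victor
Wrong timezone | Sam   
Wrong total    | Mia   


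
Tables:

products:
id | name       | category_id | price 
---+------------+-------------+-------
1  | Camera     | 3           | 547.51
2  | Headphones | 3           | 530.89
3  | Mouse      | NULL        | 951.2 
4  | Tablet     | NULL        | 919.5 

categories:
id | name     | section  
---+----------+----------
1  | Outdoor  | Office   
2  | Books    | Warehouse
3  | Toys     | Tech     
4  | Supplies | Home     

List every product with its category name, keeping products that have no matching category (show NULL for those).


LEFT JOIN keeps every row from products (the left table); where category_id has no match in categories, the category columns become NULL. Walk through each product:
  - product 1 (Camera): category_id=3 -> matches Toys
  - product 2 (Headphones): category_id=3 -> matches Toys
  - product 3 (Mouse): category_id=NULL, no match -> kept with NULL
  - product 4 (Tablet): category_id=NULL, no match -> kept with NULL
All 4 rows appear; 2 have NULL category.

SQL:
SELECT a.name, b.name AS category
FROM products a
LEFT JOIN categories b ON a.category_id = b.id

Result:
name       | category
-----------+---------
Camera     | Toys    
Headphones | Toys    
Mouse      | NULL    
Tablet     | NULL    


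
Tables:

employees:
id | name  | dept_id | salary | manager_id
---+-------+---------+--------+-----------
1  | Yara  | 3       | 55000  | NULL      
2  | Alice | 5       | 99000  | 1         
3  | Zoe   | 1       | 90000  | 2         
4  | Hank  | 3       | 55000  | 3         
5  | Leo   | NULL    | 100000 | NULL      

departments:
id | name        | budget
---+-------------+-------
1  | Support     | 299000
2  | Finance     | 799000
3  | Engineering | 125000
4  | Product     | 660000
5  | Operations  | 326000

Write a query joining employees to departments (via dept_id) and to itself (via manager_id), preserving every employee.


Two LEFT JOINs from the same base table employees: one to departments via dept_id, one to employees itself via manager_id. Both are LEFT so every employee is preserved.
Match against departments:
  - employee 1 (Yara): dept_id=3 -> matches Engineering
  - employee 2 (Alice): dept_id=5 -> matches Operations
  - employee 3 (Zoe): dept_id=1 -> matches Support
  - employee 4 (Hank): dept_id=3 -> matches Engineering
  - employee 5 (Leo): dept_id=NULL, no match -> kept with NULL
Match against employees (self):
  - employee 1 (Yara): manager_id=NULL -> NULL
  - employee 2 (Alice): manager_id=1 -> Yara
  - employee 3 (Zoe): manager_id=2 -> Alice
  - employee 4 (Hank): manager_id=3 -> Zoe
  - employee 5 (Leo): manager_id=NULL -> NULL

SQL:
SELECT a.name, b.name AS department, c.name AS manager
FROM employees a
LEFT JOIN departments b ON a.dept_id = b.id
LEFT JOIN employees c ON a.manager_id = c.id

Result:
name  | department  | manager
------+-------------+--------
Yara  | Engineering | NULL   
Alice | Operations  | Yara   
Zoe   | Support     | Alice  
Hank  | Engineering | Zoe    
Leo   | NULL        | NULL   


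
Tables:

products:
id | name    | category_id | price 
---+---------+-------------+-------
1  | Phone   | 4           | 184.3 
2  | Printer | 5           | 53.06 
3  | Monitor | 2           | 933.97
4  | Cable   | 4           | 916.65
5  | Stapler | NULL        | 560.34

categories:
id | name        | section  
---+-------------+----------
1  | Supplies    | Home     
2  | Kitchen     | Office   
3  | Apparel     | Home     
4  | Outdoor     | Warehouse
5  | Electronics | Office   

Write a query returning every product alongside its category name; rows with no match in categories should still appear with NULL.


LEFT JOIN keeps every row from products (the left table); where category_id has no match in categories, the category columns become NULL. Walk through each product:
  - product 1 (Phone): category_id=4 -> matches Outdoor
  - product 2 (Printer): category_id=5 -> matches Electronics
  - product 3 (Monitor): category_id=2 -> matches Kitchen
  - product 4 (Cable): category_id=4 -> matches Outdoor
  - product 5 (Stapler): category_id=NULL, no match -> kept with NULL
All 5 rows appear; 1 has NULL category.

SQL:
SELECT a.name, b.name AS category
FROM products a
LEFT JOIN categories b ON a.category_id = b.id

Result:
name    | category   
--------+------------
Phone   | Outdoor    
Printer | Electronics
Monitor | Kitchen    
Cable   | Outdoor    
Stapler | NULL       


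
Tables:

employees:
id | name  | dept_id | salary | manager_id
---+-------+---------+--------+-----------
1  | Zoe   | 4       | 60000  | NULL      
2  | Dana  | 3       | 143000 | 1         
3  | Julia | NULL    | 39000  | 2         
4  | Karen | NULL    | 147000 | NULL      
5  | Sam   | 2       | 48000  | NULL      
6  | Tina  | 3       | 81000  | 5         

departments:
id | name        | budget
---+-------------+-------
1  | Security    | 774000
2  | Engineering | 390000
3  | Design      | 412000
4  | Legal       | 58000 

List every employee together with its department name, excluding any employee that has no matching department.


INNER JOIN keeps only employees rows whose dept_id matches an id in departments. Walk through each employee:
  - employee 1 (Zoe): dept_id=4 -> matches Legal
  - employee 2 (Dana): dept_id=3 -> matches Design
  - employee 3 (Julia): dept_id=NULL, no match -> dropped
  - employee 4 (Karen): dept_id=NULL, no match -> dropped
  - employee 5 (Sam): dept_id=2 -> matches Engineering
  - employee 6 (Tina): dept_id=3 -> matches Design
So 2 of 6 rows are dropped.

SQL:
SELECT a.name, b.name AS department
FROM employees a
INNER JOIN departments b ON a.dept_id = b.id

Result:
name | department 
-----+------------
Zoe  | Legal      
Dana | Design     
Sam  | Engineering
Tina | Design     


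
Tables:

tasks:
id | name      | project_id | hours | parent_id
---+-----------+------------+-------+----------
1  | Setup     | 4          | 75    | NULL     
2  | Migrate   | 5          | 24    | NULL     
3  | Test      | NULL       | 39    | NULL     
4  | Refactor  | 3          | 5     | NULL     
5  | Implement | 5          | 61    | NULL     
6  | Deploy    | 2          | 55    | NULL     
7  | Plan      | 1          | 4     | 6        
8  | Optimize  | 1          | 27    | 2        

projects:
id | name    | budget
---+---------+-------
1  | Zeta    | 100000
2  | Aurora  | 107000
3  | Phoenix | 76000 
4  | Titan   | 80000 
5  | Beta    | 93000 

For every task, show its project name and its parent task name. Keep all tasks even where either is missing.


Two LEFT JOINs from the same base table tasks: one to projects via project_id, one to tasks itself via parent_id. Both are LEFT so every task is preserved.
Match against projects:
  - task 1 (Setup): project_id=4 -> matches Titan
  - task 2 (Migrate): project_id=5 -> matches Beta
  - task 3 (Test): project_id=NULL, no match -> kept with NULL
  - task 4 (Refactor): project_id=3 -> matches Phoenix
  - task 5 (Implement): project_id=5 -> matches Beta
  - task 6 (Deploy): project_id=2 -> matches Aurora
  - task 7 (Plan): project_id=1 -> matches Zeta
  - task 8 (Optimize): project_id=1 -> matches Zeta
Match against tasks (self):
  - task 1 (Setup): parent_id=NULL -> NULL
  - task 2 (Migrate): parent_id=NULL -> NULL
  - task 3 (Test): parent_id=NULL -> NULL
  - task 4 (Refactor): parent_id=NULL -> NULL
  - task 5 (Implement): parent_id=NULL -> NULL
  - task 6 (Deploy): parent_id=NULL -> NULL
  - task 7 (Plan): parent_id=6 -> Deploy
  - task 8 (Optimize): parent_id=2 -> Migrate

SQL:
SELECT a.name, b.name AS project, c.name AS parent
FROM tasks a
LEFT JOIN projects b ON a.project_id = b.id
LEFT JOIN tasks c ON a.parent_id = c.id

Result:
name      | project | parent 
----------+---------+--------
Setup     | Titan   | NULL   
Migrate   | Beta    | NULL   
Test      | NULL    | NULL   
Refactor  | Phoenix | NULL   
Implement | Beta    | NULL   
Deploy    | Aurora  | NULL   
Plan      | Zeta    | Deploy 
Optimize  | Zeta    | Migrate


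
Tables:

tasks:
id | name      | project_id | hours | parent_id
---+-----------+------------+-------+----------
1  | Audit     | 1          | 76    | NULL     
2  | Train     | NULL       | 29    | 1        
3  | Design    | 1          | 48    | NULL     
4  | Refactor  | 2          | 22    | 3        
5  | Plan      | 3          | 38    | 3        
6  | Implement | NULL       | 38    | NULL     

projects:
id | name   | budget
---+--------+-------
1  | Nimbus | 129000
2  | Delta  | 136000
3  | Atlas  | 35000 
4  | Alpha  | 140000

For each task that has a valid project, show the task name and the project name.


INNER JOIN keeps only tasks rows whose project_id matches an id in projects. Walk through each task:
  - task 1 (Audit): project_id=1 -> matches Nimbus
  - task 2 (Train): project_id=NULL, no match -> dropped
  - task 3 (Design): project_id=1 -> matches Nimbus
  - task 4 (Refactor): project_id=2 -> matches Delta
  - task 5 (Plan): project_id=3 -> matches Atlas
  - task 6 (Implement): project_id=NULL, no match -> dropped
So 2 of 6 rows are dropped.

SQL:
SELECT a.name, b.name AS project
FROM tasks a
INNER JOIN projects b ON a.project_id = b.id

Result:
name     | project
---------+--------
Audit    | Nimbus 
Design   | Nimbus 
Refactor | Delta  
Plan     | Atlas  


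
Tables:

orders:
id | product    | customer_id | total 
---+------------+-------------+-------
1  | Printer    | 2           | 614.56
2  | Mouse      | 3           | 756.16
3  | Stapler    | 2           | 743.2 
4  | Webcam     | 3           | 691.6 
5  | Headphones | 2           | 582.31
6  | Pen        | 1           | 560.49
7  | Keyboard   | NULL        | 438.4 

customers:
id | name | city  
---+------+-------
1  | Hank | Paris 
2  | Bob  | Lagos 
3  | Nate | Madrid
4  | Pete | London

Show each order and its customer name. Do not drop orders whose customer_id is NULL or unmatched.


LEFT JOIN keeps every row from orders (the left table); where customer_id has no match in customers, the customer columns become NULL. Walk through each order:
  - order 1 (Printer): customer_id=2 -> matches Bob
  - order 2 (Mouse): customer_id=3 -> matches Nate
  - order 3 (Stapler): customer_id=2 -> matches Bob
  - order 4 (Webcam): customer_id=3 -> matches Nate
  - order 5 (Headphones): customer_id=2 -> matches Bob
  - order 6 (Pen): customer_id=1 -> matches Hank
  - order 7 (Keyboard): customer_id=NULL, no match -> kept with NULL
All 7 rows appear; 1 has NULL customer.

SQL:
SELECT a.product, b.name AS customer
FROM orders a
LEFT JOIN customers b ON a.customer_id = b.id

Result:
product    | customer
-----------+---------
Printer    | Bob     
Mouse      | Nate    
Stapler    | Bob     
Webcam     | Nate    
Headphones | Bob     
Pen        | Hank    
Keyboard   | NULL    


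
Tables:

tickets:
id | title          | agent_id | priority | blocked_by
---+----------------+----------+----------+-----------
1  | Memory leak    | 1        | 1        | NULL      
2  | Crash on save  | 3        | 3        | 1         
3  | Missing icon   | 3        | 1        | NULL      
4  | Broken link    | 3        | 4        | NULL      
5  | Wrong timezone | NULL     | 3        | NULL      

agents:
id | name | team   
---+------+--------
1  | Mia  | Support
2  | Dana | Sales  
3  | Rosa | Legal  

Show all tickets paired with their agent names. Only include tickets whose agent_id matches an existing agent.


INNER JOIN keeps only tickets rows whose agent_id matches an id in agents. Walk through each ticket:
  - ticket 1 (Memory leak): agent_id=1 -> matches Mia
  - ticket 2 (Crash on save): agent_id=3 -> matches Rosa
  - ticket 3 (Missing icon): agent_id=3 -> matches Rosa
  - ticket 4 (Broken link): agent_id=3 -> matches Rosa
  - ticket 5 (Wrong timezone): agent_id=NULL, no match -> dropped
So 1 of 5 rows is dropped.

SQL:
SELECT a.title, b.name AS agent
FROM tickets a
INNER JOIN agents b ON a.agent_id = b.id

Result:
title         | agent
--------------+------
Memory leak   | Mia  
Crash on save | Rosa 
Missing icon  | Rosa 
Broken link   | Rosa 


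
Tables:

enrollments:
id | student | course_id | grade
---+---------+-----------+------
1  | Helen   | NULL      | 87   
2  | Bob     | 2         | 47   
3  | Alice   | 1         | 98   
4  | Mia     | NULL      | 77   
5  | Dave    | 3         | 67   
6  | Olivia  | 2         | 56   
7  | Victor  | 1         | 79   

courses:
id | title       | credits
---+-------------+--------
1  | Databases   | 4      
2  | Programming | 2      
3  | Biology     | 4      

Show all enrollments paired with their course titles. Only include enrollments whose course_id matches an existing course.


INNER JOIN keeps only enrollments rows whose course_id matches an id in courses. Walk through each enrollment:
  - enrollment 1 (Helen): course_id=NULL, no match -> dropped
  - enrollment 2 (Bob): course_id=2 -> matches Programming
  - enrollment 3 (Alice): course_id=1 -> matches Databases
  - enrollment 4 (Mia): course_id=NULL, no match -> dropped
  - enrollment 5 (Dave): course_id=3 -> matches Biology
  - enrollment 6 (Olivia): course_id=2 -> matches Programming
  - enrollment 7 (Victor): course_id=1 -> matches Databases
So 2 of 7 rows are dropped.

SQL:
SELECT a.student, b.title AS course
FROM enrollments a
INNER JOIN courses b ON a.course_id = b.id

Result:
student | course     
--------+------------
Bob     | Programming
Alice   | Databases  
Dave    | Biology    
Olivia  | Programming
Victor  | Databases  


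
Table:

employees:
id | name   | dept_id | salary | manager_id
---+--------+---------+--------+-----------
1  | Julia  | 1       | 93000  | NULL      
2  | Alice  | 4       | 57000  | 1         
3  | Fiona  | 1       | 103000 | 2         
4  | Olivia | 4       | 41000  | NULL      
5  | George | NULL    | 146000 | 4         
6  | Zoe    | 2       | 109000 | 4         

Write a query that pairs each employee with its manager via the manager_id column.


This is a self-join: employees is joined to a second copy of itself, matching each row's manager_id to another row's id. Use LEFT JOIN so rows with manager_id=NULL are kept.
  - employee 1 (Julia): manager_id=NULL -> NULL
  - employee 2 (Alice): manager_id=1 -> Julia
  - employee 3 (Fiona): manager_id=2 -> Alice
  - employee 4 (Olivia): manager_id=NULL -> NULL
  - employee 5 (George): manager_id=4 -> Olivia
  - employee 6 (Zoe): manager_id=4 -> Olivia

SQL:
SELECT a.name AS item, b.name AS manager
FROM employees a
LEFT JOIN employees b ON a.manager_id = b.id

Result:
item   | manager
-------+--------
Julia  | NULL   
Alice  | Julia  
Fiona  | Alice  
Olivia | NULL   
George | Olivia 
Zoe    | Olivia 


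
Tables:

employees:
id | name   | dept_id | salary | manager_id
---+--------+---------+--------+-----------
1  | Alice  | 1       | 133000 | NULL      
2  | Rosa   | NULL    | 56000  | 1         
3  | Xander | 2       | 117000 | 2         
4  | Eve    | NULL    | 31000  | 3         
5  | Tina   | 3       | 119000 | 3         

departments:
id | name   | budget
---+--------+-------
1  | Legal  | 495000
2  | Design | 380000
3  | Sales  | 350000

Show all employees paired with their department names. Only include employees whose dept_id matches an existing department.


INNER JOIN keeps only employees rows whose dept_id matches an id in departments. Walk through each employee:
  - employee 1 (Alice): dept_id=1 -> matches Legal
  - employee 2 (Rosa): dept_id=NULL, no match -> dropped
  - employee 3 (Xander): dept_id=2 -> matches Design
  - employee 4 (Eve): dept_id=NULL, no match -> dropped
  - employee 5 (Tina): dept_id=3 -> matches Sales
So 2 of 5 rows are dropped.

SQL:
SELECT a.name, b.name AS department
FROM employees a
INNER JOIN departments b ON a.dept_id = b.id

Result:
name   | department
-------+-----------
Alice  | Legal     
Xander | Design    
Tina   | Sales     


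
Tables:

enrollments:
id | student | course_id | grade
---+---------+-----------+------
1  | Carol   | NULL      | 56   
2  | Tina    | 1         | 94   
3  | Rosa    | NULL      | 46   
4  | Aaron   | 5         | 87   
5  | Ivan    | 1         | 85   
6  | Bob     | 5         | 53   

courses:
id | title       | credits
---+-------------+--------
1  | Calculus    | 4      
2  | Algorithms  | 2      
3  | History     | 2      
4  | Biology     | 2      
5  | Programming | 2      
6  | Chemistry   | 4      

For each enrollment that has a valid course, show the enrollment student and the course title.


INNER JOIN keeps only enrollments rows whose course_id matches an id in courses. Walk through each enrollment:
  - enrollment 1 (Carol): course_id=NULL, no match -> dropped
  - enrollment 2 (Tina): course_id=1 -> matches Calculus
  - enrollment 3 (Rosa): course_id=NULL, no match -> dropped
  - enrollment 4 (Aaron): course_id=5 -> matches Programming
  - enrollment 5 (Ivan): course_id=1 -> matches Calculus
  - enrollment 6 (Bob): course_id=5 -> matches Programming
So 2 of 6 rows are dropped.

SQL:
SELECT a.student, b.title AS course
FROM enrollments a
INNER JOIN courses b ON a.course_id = b.id

Result:
student | course     
--------+------------
Tina    | Calculus   
Aaron   | Programming
Ivan    | Calculus   
Bob     | Programming


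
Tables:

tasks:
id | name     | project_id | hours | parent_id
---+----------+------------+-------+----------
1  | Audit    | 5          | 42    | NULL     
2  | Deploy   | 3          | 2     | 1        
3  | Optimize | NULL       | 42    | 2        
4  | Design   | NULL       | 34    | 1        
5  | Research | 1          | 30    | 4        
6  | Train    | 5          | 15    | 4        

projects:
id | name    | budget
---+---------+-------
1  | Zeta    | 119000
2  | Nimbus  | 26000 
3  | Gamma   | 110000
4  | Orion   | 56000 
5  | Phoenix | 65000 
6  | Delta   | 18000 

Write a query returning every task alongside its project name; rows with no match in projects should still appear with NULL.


LEFT JOIN keeps every row from tasks (the left table); where project_id has no match in projects, the project columns become NULL. Walk through each task:
  - task 1 (Audit): project_id=5 -> matches Phoenix
  - task 2 (Deploy): project_id=3 -> matches Gamma
  - task 3 (Optimize): project_id=NULL, no match -> kept with NULL
  - task 4 (Design): project_id=NULL, no match -> kept with NULL
  - task 5 (Research): project_id=1 -> matches Zeta
  - task 6 (Train): project_id=5 -> matches Phoenix
All 6 rows appear; 2 have NULL project.

SQL:
SELECT a.name, b.name AS project
FROM tasks a
LEFT JOIN projects b ON a.project_id = b.id

Result:
name     | project
---------+--------
Audit    | Phoenix
Deploy   | Gamma  
Optimize | NULL   
Design   | NULL   
Research | Zeta   
Train    | Phoenix


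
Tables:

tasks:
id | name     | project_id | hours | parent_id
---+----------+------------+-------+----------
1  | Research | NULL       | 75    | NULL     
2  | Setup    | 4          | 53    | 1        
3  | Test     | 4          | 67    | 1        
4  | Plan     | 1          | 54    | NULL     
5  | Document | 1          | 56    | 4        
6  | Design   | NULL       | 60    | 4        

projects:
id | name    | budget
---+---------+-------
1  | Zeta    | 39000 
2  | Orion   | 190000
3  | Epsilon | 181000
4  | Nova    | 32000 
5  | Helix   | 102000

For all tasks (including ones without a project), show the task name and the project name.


LEFT JOIN keeps every row from tasks (the left table); where project_id has no match in projects, the project columns become NULL. Walk through each task:
  - task 1 (Research): project_id=NULL, no match -> kept with NULL
  - task 2 (Setup): project_id=4 -> matches Nova
  - task 3 (Test): project_id=4 -> matches Nova
  - task 4 (Plan): project_id=1 -> matches Zeta
  - task 5 (Document): project_id=1 -> matches Zeta
  - task 6 (Design): project_id=NULL, no match -> kept with NULL
All 6 rows appear; 2 have NULL project.

SQL:
SELECT a.name, b.name AS project
FROM tasks a
LEFT JOIN projects b ON a.project_id = b.id

Result:
name     | project
---------+--------
Research | NULL   
Setup    | Nova   
Test     | Nova   
Plan     | Zeta   
Document | Zeta   
Design   | NULL   


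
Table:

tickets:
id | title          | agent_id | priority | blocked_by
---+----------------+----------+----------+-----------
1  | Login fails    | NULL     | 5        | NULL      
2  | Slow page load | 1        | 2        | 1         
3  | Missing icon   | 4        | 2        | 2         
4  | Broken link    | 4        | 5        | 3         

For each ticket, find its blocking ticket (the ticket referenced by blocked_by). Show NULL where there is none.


This is a self-join: tickets is joined to a second copy of itself, matching each row's blocked_by to another row's id. Use LEFT JOIN so rows with blocked_by=NULL are kept.
  - ticket 1 (Login fails): blocked_by=NULL -> NULL
  - ticket 2 (Slow page load): blocked_by=1 -> Login fails
  - ticket 3 (Missing icon): blocked_by=2 -> Slow page load
  - ticket 4 (Broken link): blocked_by=3 -> Missing icon

SQL:
SELECT a.title AS item, b.title AS blocked_by
FROM tickets a
LEFT JOIN tickets b ON a.blocked_by = b.id

Result:
item           | blocked_by    
---------------+---------------
Login fails    | NULL          
Slow page load | Login fails   
Missing icon   | Slow page load
Broken link    | Missing icon  


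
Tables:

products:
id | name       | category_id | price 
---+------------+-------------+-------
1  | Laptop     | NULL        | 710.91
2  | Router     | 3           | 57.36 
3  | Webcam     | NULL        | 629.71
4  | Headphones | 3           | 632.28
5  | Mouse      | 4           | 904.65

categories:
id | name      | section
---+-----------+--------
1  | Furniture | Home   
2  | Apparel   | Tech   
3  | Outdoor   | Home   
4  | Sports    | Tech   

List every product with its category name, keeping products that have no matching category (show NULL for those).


LEFT JOIN keeps every row from products (the left table); where category_id has no match in categories, the category columns become NULL. Walk through each product:
  - product 1 (Laptop): category_id=NULL, no match -> kept with NULL
  - product 2 (Router): category_id=3 -> matches Outdoor
  - product 3 (Webcam): category_id=NULL, no match -> kept with NULL
  - product 4 (Headphones): category_id=3 -> matches Outdoor
  - product 5 (Mouse): category_id=4 -> matches Sports
All 5 rows appear; 2 have NULL category.

SQL:
SELECT a.name, b.name AS category
FROM products a
LEFT JOIN categories b ON a.category_id = b.id

Result:
name       | category
-----------+---------
Laptop     | NULL    
Router     | Outdoor 
Webcam     | NULL    
Headphones | Outdoor 
Mouse      | Sports  


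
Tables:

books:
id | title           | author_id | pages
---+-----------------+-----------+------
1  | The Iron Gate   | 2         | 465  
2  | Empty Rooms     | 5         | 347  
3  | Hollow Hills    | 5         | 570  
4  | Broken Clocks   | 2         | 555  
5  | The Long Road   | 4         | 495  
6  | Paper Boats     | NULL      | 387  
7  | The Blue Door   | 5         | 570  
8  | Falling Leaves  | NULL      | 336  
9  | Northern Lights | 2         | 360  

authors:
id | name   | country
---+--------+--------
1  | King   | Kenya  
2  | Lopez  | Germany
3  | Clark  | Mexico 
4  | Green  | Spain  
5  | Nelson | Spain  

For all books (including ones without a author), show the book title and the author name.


LEFT JOIN keeps every row from books (the left table); where author_id has no match in authors, the author columns become NULL. Walk through each book:
  - book 1 (The Iron Gate): author_id=2 -> matches Lopez
  - book 2 (Empty Rooms): author_id=5 -> matches Nelson
  - book 3 (Hollow Hills): author_id=5 -> matches Nelson
  - book 4 (Broken Clocks): author_id=2 -> matches Lopez
  - book 5 (The Long Road): author_id=4 -> matches Green
  - book 6 (Paper Boats): author_id=NULL, no match -> kept with NULL
  - book 7 (The Blue Door): author_id=5 -> matches Nelson
  - book 8 (Falling Leaves): author_id=NULL, no match -> kept with NULL
  - book 9 (Northern Lights): author_id=2 -> matches Lopez
All 9 rows appear; 2 have NULL author.

SQL:
SELECT a.title, b.name AS author
FROM books a
LEFT JOIN authors b ON a.author_id = b.id

Result:
title           | author
----------------+-------
The Iron Gate   | Lopez 
Empty Rooms     | Nelson
Hollow Hills    | Nelson
Broken Clocks   | Lopez 
The Long Road   | Green 
Paper Boats     | NULL  
The Blue Door   | Nelson
Falling Leaves  | NULL  
Northern Lights | Lopez 


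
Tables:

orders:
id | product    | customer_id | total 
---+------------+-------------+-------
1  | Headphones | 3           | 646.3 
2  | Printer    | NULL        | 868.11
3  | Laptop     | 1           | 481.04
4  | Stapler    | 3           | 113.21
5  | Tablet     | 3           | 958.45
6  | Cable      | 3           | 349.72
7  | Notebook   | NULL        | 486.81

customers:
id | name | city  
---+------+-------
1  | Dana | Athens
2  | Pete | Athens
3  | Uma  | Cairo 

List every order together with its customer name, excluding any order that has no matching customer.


INNER JOIN keeps only orders rows whose customer_id matches an id in customers. Walk through each order:
  - order 1 (Headphones): customer_id=3 -> matches Uma
  - order 2 (Printer): customer_id=NULL, no match -> dropped
  - order 3 (Laptop): customer_id=1 -> matches Dana
  - order 4 (Stapler): customer_id=3 -> matches Uma
  - order 5 (Tablet): customer_id=3 -> matches Uma
  - order 6 (Cable): customer_id=3 -> matches Uma
  - order 7 (Notebook): customer_id=NULL, no match -> dropped
So 2 of 7 rows are dropped.

SQL:
SELECT a.product, b.name AS customer
FROM orders a
INNER JOIN customers b ON a.customer_id = b.id

Result:
product    | customer
-----------+---------
Headphones | Uma     
Laptop     | Dana    
Stapler    | Uma     
Tablet     | Uma     
Cable      | Uma     


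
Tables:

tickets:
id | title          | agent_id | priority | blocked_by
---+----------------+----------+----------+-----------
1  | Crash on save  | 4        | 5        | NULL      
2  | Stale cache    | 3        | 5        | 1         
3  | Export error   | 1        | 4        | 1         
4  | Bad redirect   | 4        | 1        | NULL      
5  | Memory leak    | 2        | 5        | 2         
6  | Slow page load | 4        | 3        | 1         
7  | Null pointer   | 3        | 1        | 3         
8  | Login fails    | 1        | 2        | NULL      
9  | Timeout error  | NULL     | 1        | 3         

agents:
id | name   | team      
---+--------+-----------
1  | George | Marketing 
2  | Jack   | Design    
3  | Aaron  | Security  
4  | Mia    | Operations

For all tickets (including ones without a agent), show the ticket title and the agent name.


LEFT JOIN keeps every row from tickets (the left table); where agent_id has no match in agents, the agent columns become NULL. Walk through each ticket:
  - ticket 1 (Crash on save): agent_id=4 -> matches Mia
  - ticket 2 (Stale cache): agent_id=3 -> matches Aaron
  - ticket 3 (Export error): agent_id=1 -> matches George
  - ticket 4 (Bad redirect): agent_id=4 -> matches Mia
  - ticket 5 (Memory leak): agent_id=2 -> matches Jack
  - ticket 6 (Slow page load): agent_id=4 -> matches Mia
  - ticket 7 (Null pointer): agent_id=3 -> matches Aaron
  - ticket 8 (Login fails): agent_id=1 -> matches George
  - ticket 9 (Timeout error): agent_id=NULL, no match -> kept with NULL
All 9 rows appear; 1 has NULL agent.

SQL:
SELECT a.title, b.name AS agent
FROM tickets a
LEFT JOIN agents b ON a.agent_id = b.id

Result:
title          | agent 
---------------+-------
Crash on save  | Mia   
Stale cache    | Aaron 
Export error   | George
Bad redirect   | Mia   
Memory leak    | Jack  
Slow page load | Mia   
Null pointer   | Aaron 
Login fails    | George
Timeout error  | NULL  


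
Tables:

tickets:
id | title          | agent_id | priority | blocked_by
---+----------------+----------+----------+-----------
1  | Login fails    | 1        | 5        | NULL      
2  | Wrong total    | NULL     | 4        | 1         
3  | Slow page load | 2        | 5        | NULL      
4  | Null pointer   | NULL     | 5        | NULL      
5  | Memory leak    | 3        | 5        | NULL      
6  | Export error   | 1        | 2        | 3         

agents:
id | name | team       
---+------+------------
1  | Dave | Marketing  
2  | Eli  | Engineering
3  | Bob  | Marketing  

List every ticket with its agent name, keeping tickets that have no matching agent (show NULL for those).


LEFT JOIN keeps every row from tickets (the left table); where agent_id has no match in agents, the agent columns become NULL. Walk through each ticket:
  - ticket 1 (Login fails): agent_id=1 -> matches Dave
  - ticket 2 (Wrong total): agent_id=NULL, no match -> kept with NULL
  - ticket 3 (Slow page load): agent_id=2 -> matches Eli
  - ticket 4 (Null pointer): agent_id=NULL, no match -> kept with NULL
  - ticket 5 (Memory leak): agent_id=3 -> matches Bob
  - ticket 6 (Export error): agent_id=1 -> matches Dave
All 6 rows appear; 2 have NULL agent.

SQL:
SELECT a.title, b.name AS agent
FROM tickets a
LEFT JOIN agents b ON a.agent_id = b.id

Result:
title          | agent
---------------+------
Login fails    | Dave 
Wrong total    | NULL 
Slow page load | Eli  
Null pointer   | NULL 
Memory leak    | Bob  
Export error   | Dave 


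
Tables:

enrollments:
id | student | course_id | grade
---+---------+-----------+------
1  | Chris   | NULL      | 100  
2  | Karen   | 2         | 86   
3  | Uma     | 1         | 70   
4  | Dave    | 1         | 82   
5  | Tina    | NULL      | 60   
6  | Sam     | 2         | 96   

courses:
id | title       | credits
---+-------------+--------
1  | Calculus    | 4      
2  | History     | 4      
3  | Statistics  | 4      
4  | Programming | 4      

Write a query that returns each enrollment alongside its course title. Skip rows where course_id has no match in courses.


INNER JOIN keeps only enrollments rows whose course_id matches an id in courses. Walk through each enrollment:
  - enrollment 1 (Chris): course_id=NULL, no match -> dropped
  - enrollment 2 (Karen): course_id=2 -> matches History
  - enrollment 3 (Uma): course_id=1 -> matches Calculus
  - enrollment 4 (Dave): course_id=1 -> matches Calculus
  - enrollment 5 (Tina): course_id=NULL, no match -> dropped
  - enrollment 6 (Sam): course_id=2 -> matches History
So 2 of 6 rows are dropped.

SQL:
SELECT a.student, b.title AS course
FROM enrollments a
INNER JOIN courses b ON a.course_id = b.id

Result:
student | course  
--------+---------
Karen   | History 
Uma     | Calculus
Dave    | Calculus
Sam     | History 


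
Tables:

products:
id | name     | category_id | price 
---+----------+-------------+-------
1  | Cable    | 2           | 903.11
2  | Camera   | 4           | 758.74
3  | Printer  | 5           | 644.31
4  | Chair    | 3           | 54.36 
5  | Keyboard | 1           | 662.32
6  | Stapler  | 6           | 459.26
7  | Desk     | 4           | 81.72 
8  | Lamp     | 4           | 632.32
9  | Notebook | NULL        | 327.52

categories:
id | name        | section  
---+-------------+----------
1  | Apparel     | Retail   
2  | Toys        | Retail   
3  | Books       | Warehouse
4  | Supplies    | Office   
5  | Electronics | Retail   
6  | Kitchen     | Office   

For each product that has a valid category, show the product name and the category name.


INNER JOIN keeps only products rows whose category_id matches an id in categories. Walk through each product:
  - product 1 (Cable): category_id=2 -> matches Toys
  - product 2 (Camera): category_id=4 -> matches Supplies
  - product 3 (Printer): category_id=5 -> matches Electronics
  - product 4 (Chair): category_id=3 -> matches Books
  - product 5 (Keyboard): category_id=1 -> matches Apparel
  - product 6 (Stapler): category_id=6 -> matches Kitchen
  - product 7 (Desk): category_id=4 -> matches Supplies
  - product 8 (Lamp): category_id=4 -> matches Supplies
  - product 9 (Notebook): category_id=NULL, no match -> dropped
So 1 of 9 rows is dropped.

SQL:
SELECT a.name, b.name AS category
FROM products a
INNER JOIN categories b ON a.category_id = b.id

Result:
name     | category   
---------+------------
Cable    | Toys       
Camera   | Supplies   
Printer  | Electronics
Chair    | Books      
Keyboard | Apparel    
Stapler  | Kitchen    
Desk     | Supplies   
Lamp     | Supplies   


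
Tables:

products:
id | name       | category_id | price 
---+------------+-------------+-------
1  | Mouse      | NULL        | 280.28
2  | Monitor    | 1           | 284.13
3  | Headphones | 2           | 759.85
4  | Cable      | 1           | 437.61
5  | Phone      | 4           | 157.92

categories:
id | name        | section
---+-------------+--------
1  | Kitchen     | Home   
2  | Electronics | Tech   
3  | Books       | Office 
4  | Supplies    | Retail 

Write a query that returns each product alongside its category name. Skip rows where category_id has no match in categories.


INNER JOIN keeps only products rows whose category_id matches an id in categories. Walk through each product:
  - product 1 (Mouse): category_id=NULL, no match -> dropped
  - product 2 (Monitor): category_id=1 -> matches Kitchen
  - product 3 (Headphones): category_id=2 -> matches Electronics
  - product 4 (Cable): category_id=1 -> matches Kitchen
  - product 5 (Phone): category_id=4 -> matches Supplies
So 1 of 5 rows is dropped.

SQL:
SELECT a.name, b.name AS category
FROM products a
INNER JOIN categories b ON a.category_id = b.id

Result:
name       | category   
-----------+------------
Monitor    | Kitchen    
Headphones | Electronics
Cable      | Kitchen    
Phone      | Supplies   


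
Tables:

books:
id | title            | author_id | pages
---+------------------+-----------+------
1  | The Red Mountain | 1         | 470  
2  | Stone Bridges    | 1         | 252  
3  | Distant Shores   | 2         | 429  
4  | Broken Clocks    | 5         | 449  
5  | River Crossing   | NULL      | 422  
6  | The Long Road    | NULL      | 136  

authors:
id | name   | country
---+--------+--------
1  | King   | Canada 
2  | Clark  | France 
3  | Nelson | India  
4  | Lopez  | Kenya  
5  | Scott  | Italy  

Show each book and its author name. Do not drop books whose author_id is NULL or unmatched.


LEFT JOIN keeps every row from books (the left table); where author_id has no match in authors, the author columns become NULL. Walk through each book:
  - book 1 (The Red Mountain): author_id=1 -> matches King
  - book 2 (Stone Bridges): author_id=1 -> matches King
  - book 3 (Distant Shores): author_id=2 -> matches Clark
  - book 4 (Broken Clocks): author_id=5 -> matches Scott
  - book 5 (River Crossing): author_id=NULL, no match -> kept with NULL
  - book 6 (The Long Road): author_id=NULL, no match -> kept with NULL
All 6 rows appear; 2 have NULL author.

SQL:
SELECT a.title, b.name AS author
FROM books a
LEFT JOIN authors b ON a.author_id = b.id

Result:
title            | author
-----------------+-------
The Red Mountain | King  
Stone Bridges    | King  
Distant Shores   | Clark 
Broken Clocks    | Scott 
River Crossing   | NULL  
The Long Road    | NULL  


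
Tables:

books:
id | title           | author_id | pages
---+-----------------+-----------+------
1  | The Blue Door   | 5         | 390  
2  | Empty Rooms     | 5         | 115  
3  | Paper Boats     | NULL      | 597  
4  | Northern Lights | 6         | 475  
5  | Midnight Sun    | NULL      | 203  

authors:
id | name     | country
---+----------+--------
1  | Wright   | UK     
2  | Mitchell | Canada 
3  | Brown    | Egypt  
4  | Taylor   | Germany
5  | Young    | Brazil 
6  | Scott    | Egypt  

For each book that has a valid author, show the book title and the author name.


INNER JOIN keeps only books rows whose author_id matches an id in authors. Walk through each book:
  - book 1 (The Blue Door): author_id=5 -> matches Young
  - book 2 (Empty Rooms): author_id=5 -> matches Young
  - book 3 (Paper Boats): author_id=NULL, no match -> dropped
  - book 4 (Northern Lights): author_id=6 -> matches Scott
  - book 5 (Midnight Sun): author_id=NULL, no match -> dropped
So 2 of 5 rows are dropped.

SQL:
SELECT a.title, b.name AS author
FROM books a
INNER JOIN authors b ON a.author_id = b.id

Result:
title           | author
----------------+-------
The Blue Door   | Young 
Empty Rooms     | Young 
Northern Lights | Scott 


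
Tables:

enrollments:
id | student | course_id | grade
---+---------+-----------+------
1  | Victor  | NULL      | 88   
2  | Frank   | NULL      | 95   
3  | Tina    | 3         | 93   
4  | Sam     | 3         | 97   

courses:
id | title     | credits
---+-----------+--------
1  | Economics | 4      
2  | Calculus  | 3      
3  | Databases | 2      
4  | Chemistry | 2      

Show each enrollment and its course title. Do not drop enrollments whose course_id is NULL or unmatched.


LEFT JOIN keeps every row from enrollments (the left table); where course_id has no match in courses, the course columns become NULL. Walk through each enrollment:
  - enrollment 1 (Victor): course_id=NULL, no match -> kept with NULL
  - enrollment 2 (Frank): course_id=NULL, no match -> kept with NULL
  - enrollment 3 (Tina): course_id=3 -> matches Databases
  - enrollment 4 (Sam): course_id=3 -> matches Databases
All 4 rows appear; 2 have NULL course.

SQL:
SELECT a.student, b.title AS course
FROM enrollments a
LEFT JOIN courses b ON a.course_id = b.id

Result:
student | course   
--------+----------
Victor  | NULL     
Frank   | NULL     
Tina    | Databases
Sam     | Databases
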